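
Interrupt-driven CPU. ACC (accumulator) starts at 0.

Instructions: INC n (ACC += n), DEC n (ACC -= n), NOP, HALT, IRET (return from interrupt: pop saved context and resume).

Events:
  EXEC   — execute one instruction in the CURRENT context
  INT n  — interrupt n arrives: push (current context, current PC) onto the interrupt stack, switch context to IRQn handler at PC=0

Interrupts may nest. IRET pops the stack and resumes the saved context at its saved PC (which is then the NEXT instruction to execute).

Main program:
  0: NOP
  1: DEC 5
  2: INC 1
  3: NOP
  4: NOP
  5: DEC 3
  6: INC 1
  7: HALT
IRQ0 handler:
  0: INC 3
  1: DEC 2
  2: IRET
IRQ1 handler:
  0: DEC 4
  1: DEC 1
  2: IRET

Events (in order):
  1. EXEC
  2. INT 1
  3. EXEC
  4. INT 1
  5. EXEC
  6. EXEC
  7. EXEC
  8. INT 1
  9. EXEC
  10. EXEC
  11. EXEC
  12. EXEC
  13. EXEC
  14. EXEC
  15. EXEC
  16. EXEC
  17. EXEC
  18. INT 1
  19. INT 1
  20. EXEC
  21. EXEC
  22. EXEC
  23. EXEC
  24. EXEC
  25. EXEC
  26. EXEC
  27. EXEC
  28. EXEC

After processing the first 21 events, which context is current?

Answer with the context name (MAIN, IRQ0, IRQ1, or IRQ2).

Answer: IRQ1

Derivation:
Event 1 (EXEC): [MAIN] PC=0: NOP
Event 2 (INT 1): INT 1 arrives: push (MAIN, PC=1), enter IRQ1 at PC=0 (depth now 1)
Event 3 (EXEC): [IRQ1] PC=0: DEC 4 -> ACC=-4
Event 4 (INT 1): INT 1 arrives: push (IRQ1, PC=1), enter IRQ1 at PC=0 (depth now 2)
Event 5 (EXEC): [IRQ1] PC=0: DEC 4 -> ACC=-8
Event 6 (EXEC): [IRQ1] PC=1: DEC 1 -> ACC=-9
Event 7 (EXEC): [IRQ1] PC=2: IRET -> resume IRQ1 at PC=1 (depth now 1)
Event 8 (INT 1): INT 1 arrives: push (IRQ1, PC=1), enter IRQ1 at PC=0 (depth now 2)
Event 9 (EXEC): [IRQ1] PC=0: DEC 4 -> ACC=-13
Event 10 (EXEC): [IRQ1] PC=1: DEC 1 -> ACC=-14
Event 11 (EXEC): [IRQ1] PC=2: IRET -> resume IRQ1 at PC=1 (depth now 1)
Event 12 (EXEC): [IRQ1] PC=1: DEC 1 -> ACC=-15
Event 13 (EXEC): [IRQ1] PC=2: IRET -> resume MAIN at PC=1 (depth now 0)
Event 14 (EXEC): [MAIN] PC=1: DEC 5 -> ACC=-20
Event 15 (EXEC): [MAIN] PC=2: INC 1 -> ACC=-19
Event 16 (EXEC): [MAIN] PC=3: NOP
Event 17 (EXEC): [MAIN] PC=4: NOP
Event 18 (INT 1): INT 1 arrives: push (MAIN, PC=5), enter IRQ1 at PC=0 (depth now 1)
Event 19 (INT 1): INT 1 arrives: push (IRQ1, PC=0), enter IRQ1 at PC=0 (depth now 2)
Event 20 (EXEC): [IRQ1] PC=0: DEC 4 -> ACC=-23
Event 21 (EXEC): [IRQ1] PC=1: DEC 1 -> ACC=-24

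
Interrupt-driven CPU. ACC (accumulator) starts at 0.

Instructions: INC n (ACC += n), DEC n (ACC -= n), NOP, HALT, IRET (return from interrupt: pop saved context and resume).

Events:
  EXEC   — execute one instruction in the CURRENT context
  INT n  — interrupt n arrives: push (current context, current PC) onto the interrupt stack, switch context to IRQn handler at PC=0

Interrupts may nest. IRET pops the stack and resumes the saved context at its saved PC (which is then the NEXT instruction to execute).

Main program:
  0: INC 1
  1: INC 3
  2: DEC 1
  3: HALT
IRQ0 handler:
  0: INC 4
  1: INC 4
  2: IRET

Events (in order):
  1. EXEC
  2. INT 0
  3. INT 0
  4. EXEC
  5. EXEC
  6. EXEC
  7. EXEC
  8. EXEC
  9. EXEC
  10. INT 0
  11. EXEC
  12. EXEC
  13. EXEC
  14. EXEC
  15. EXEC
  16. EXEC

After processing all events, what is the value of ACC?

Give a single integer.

Event 1 (EXEC): [MAIN] PC=0: INC 1 -> ACC=1
Event 2 (INT 0): INT 0 arrives: push (MAIN, PC=1), enter IRQ0 at PC=0 (depth now 1)
Event 3 (INT 0): INT 0 arrives: push (IRQ0, PC=0), enter IRQ0 at PC=0 (depth now 2)
Event 4 (EXEC): [IRQ0] PC=0: INC 4 -> ACC=5
Event 5 (EXEC): [IRQ0] PC=1: INC 4 -> ACC=9
Event 6 (EXEC): [IRQ0] PC=2: IRET -> resume IRQ0 at PC=0 (depth now 1)
Event 7 (EXEC): [IRQ0] PC=0: INC 4 -> ACC=13
Event 8 (EXEC): [IRQ0] PC=1: INC 4 -> ACC=17
Event 9 (EXEC): [IRQ0] PC=2: IRET -> resume MAIN at PC=1 (depth now 0)
Event 10 (INT 0): INT 0 arrives: push (MAIN, PC=1), enter IRQ0 at PC=0 (depth now 1)
Event 11 (EXEC): [IRQ0] PC=0: INC 4 -> ACC=21
Event 12 (EXEC): [IRQ0] PC=1: INC 4 -> ACC=25
Event 13 (EXEC): [IRQ0] PC=2: IRET -> resume MAIN at PC=1 (depth now 0)
Event 14 (EXEC): [MAIN] PC=1: INC 3 -> ACC=28
Event 15 (EXEC): [MAIN] PC=2: DEC 1 -> ACC=27
Event 16 (EXEC): [MAIN] PC=3: HALT

Answer: 27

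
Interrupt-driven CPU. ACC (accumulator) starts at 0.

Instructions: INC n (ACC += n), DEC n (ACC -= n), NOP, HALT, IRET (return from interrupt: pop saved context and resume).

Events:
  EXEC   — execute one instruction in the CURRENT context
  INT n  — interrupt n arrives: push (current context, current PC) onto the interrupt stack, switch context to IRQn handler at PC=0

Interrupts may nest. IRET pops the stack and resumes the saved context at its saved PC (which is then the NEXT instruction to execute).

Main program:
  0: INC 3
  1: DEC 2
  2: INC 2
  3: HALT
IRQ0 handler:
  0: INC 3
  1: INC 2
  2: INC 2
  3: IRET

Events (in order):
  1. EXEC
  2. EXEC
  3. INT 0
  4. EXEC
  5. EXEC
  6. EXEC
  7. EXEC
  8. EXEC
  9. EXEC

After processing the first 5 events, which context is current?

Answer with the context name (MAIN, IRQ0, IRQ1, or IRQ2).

Answer: IRQ0

Derivation:
Event 1 (EXEC): [MAIN] PC=0: INC 3 -> ACC=3
Event 2 (EXEC): [MAIN] PC=1: DEC 2 -> ACC=1
Event 3 (INT 0): INT 0 arrives: push (MAIN, PC=2), enter IRQ0 at PC=0 (depth now 1)
Event 4 (EXEC): [IRQ0] PC=0: INC 3 -> ACC=4
Event 5 (EXEC): [IRQ0] PC=1: INC 2 -> ACC=6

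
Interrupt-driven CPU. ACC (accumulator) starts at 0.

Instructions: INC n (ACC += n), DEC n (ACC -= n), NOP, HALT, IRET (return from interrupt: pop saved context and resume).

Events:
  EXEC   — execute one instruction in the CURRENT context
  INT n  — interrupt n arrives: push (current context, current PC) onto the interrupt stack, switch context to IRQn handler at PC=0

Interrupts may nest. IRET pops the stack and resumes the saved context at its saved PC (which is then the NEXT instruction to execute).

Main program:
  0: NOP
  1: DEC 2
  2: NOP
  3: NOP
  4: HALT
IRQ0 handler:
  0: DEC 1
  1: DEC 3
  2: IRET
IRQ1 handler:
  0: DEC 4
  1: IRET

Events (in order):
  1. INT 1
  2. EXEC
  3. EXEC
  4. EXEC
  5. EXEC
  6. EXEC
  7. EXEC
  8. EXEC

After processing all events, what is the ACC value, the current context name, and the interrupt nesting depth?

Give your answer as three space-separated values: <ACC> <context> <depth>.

Event 1 (INT 1): INT 1 arrives: push (MAIN, PC=0), enter IRQ1 at PC=0 (depth now 1)
Event 2 (EXEC): [IRQ1] PC=0: DEC 4 -> ACC=-4
Event 3 (EXEC): [IRQ1] PC=1: IRET -> resume MAIN at PC=0 (depth now 0)
Event 4 (EXEC): [MAIN] PC=0: NOP
Event 5 (EXEC): [MAIN] PC=1: DEC 2 -> ACC=-6
Event 6 (EXEC): [MAIN] PC=2: NOP
Event 7 (EXEC): [MAIN] PC=3: NOP
Event 8 (EXEC): [MAIN] PC=4: HALT

Answer: -6 MAIN 0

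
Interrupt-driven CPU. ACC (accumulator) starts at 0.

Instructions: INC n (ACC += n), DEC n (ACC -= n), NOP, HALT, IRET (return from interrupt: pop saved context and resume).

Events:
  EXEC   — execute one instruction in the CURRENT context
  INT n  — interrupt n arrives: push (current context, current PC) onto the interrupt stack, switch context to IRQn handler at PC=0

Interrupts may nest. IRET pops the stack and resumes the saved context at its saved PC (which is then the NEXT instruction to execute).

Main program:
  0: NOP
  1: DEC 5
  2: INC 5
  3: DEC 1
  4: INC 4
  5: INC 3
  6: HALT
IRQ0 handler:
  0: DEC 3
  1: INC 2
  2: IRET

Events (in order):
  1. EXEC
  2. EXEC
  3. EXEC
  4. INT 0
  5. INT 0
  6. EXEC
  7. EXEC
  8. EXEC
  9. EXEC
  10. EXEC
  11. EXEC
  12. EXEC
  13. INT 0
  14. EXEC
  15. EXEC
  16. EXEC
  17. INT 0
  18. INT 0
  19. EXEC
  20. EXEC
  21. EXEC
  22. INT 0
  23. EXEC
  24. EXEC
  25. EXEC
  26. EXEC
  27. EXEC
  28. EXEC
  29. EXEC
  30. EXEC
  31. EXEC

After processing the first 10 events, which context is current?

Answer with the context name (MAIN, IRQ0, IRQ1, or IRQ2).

Event 1 (EXEC): [MAIN] PC=0: NOP
Event 2 (EXEC): [MAIN] PC=1: DEC 5 -> ACC=-5
Event 3 (EXEC): [MAIN] PC=2: INC 5 -> ACC=0
Event 4 (INT 0): INT 0 arrives: push (MAIN, PC=3), enter IRQ0 at PC=0 (depth now 1)
Event 5 (INT 0): INT 0 arrives: push (IRQ0, PC=0), enter IRQ0 at PC=0 (depth now 2)
Event 6 (EXEC): [IRQ0] PC=0: DEC 3 -> ACC=-3
Event 7 (EXEC): [IRQ0] PC=1: INC 2 -> ACC=-1
Event 8 (EXEC): [IRQ0] PC=2: IRET -> resume IRQ0 at PC=0 (depth now 1)
Event 9 (EXEC): [IRQ0] PC=0: DEC 3 -> ACC=-4
Event 10 (EXEC): [IRQ0] PC=1: INC 2 -> ACC=-2

Answer: IRQ0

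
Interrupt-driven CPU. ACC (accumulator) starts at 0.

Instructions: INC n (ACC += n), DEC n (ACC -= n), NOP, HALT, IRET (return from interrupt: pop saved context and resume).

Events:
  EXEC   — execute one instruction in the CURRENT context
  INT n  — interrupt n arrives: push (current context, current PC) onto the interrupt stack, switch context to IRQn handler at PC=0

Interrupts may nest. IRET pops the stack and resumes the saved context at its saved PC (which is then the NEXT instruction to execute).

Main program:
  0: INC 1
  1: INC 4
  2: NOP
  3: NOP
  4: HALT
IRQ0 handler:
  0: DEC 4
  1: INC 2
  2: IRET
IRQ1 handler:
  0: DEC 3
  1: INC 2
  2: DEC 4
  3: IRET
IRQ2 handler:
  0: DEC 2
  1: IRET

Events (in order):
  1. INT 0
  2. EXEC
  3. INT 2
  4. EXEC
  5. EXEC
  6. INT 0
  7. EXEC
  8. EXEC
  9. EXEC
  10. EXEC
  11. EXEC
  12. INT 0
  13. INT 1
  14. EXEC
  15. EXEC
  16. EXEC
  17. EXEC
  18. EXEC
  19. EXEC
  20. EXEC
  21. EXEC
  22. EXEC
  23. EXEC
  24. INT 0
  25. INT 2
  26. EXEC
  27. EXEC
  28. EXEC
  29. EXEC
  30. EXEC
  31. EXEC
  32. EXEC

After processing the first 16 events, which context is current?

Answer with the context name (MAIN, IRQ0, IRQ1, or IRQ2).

Event 1 (INT 0): INT 0 arrives: push (MAIN, PC=0), enter IRQ0 at PC=0 (depth now 1)
Event 2 (EXEC): [IRQ0] PC=0: DEC 4 -> ACC=-4
Event 3 (INT 2): INT 2 arrives: push (IRQ0, PC=1), enter IRQ2 at PC=0 (depth now 2)
Event 4 (EXEC): [IRQ2] PC=0: DEC 2 -> ACC=-6
Event 5 (EXEC): [IRQ2] PC=1: IRET -> resume IRQ0 at PC=1 (depth now 1)
Event 6 (INT 0): INT 0 arrives: push (IRQ0, PC=1), enter IRQ0 at PC=0 (depth now 2)
Event 7 (EXEC): [IRQ0] PC=0: DEC 4 -> ACC=-10
Event 8 (EXEC): [IRQ0] PC=1: INC 2 -> ACC=-8
Event 9 (EXEC): [IRQ0] PC=2: IRET -> resume IRQ0 at PC=1 (depth now 1)
Event 10 (EXEC): [IRQ0] PC=1: INC 2 -> ACC=-6
Event 11 (EXEC): [IRQ0] PC=2: IRET -> resume MAIN at PC=0 (depth now 0)
Event 12 (INT 0): INT 0 arrives: push (MAIN, PC=0), enter IRQ0 at PC=0 (depth now 1)
Event 13 (INT 1): INT 1 arrives: push (IRQ0, PC=0), enter IRQ1 at PC=0 (depth now 2)
Event 14 (EXEC): [IRQ1] PC=0: DEC 3 -> ACC=-9
Event 15 (EXEC): [IRQ1] PC=1: INC 2 -> ACC=-7
Event 16 (EXEC): [IRQ1] PC=2: DEC 4 -> ACC=-11

Answer: IRQ1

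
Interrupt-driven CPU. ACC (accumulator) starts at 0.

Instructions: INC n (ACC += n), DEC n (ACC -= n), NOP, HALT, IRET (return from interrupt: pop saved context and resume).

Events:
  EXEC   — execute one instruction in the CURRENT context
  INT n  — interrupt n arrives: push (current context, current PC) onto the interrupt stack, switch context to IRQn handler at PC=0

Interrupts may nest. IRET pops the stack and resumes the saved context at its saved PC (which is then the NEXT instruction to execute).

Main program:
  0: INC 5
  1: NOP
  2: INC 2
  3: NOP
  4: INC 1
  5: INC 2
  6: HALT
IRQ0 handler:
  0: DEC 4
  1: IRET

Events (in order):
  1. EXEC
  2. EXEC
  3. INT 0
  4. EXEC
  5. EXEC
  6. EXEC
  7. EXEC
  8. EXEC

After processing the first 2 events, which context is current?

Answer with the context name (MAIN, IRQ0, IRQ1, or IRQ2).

Answer: MAIN

Derivation:
Event 1 (EXEC): [MAIN] PC=0: INC 5 -> ACC=5
Event 2 (EXEC): [MAIN] PC=1: NOP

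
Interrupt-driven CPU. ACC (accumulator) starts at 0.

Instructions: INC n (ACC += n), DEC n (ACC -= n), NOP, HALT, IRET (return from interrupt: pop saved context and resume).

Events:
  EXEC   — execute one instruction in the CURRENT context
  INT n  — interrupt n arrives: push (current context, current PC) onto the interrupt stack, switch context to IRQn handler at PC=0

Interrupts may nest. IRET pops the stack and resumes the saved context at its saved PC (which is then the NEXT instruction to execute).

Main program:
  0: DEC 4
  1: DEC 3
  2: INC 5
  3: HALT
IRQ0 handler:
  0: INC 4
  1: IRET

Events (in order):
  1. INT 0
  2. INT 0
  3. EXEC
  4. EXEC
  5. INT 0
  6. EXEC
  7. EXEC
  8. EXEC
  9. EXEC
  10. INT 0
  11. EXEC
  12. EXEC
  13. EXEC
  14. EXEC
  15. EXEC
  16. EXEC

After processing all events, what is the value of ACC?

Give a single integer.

Event 1 (INT 0): INT 0 arrives: push (MAIN, PC=0), enter IRQ0 at PC=0 (depth now 1)
Event 2 (INT 0): INT 0 arrives: push (IRQ0, PC=0), enter IRQ0 at PC=0 (depth now 2)
Event 3 (EXEC): [IRQ0] PC=0: INC 4 -> ACC=4
Event 4 (EXEC): [IRQ0] PC=1: IRET -> resume IRQ0 at PC=0 (depth now 1)
Event 5 (INT 0): INT 0 arrives: push (IRQ0, PC=0), enter IRQ0 at PC=0 (depth now 2)
Event 6 (EXEC): [IRQ0] PC=0: INC 4 -> ACC=8
Event 7 (EXEC): [IRQ0] PC=1: IRET -> resume IRQ0 at PC=0 (depth now 1)
Event 8 (EXEC): [IRQ0] PC=0: INC 4 -> ACC=12
Event 9 (EXEC): [IRQ0] PC=1: IRET -> resume MAIN at PC=0 (depth now 0)
Event 10 (INT 0): INT 0 arrives: push (MAIN, PC=0), enter IRQ0 at PC=0 (depth now 1)
Event 11 (EXEC): [IRQ0] PC=0: INC 4 -> ACC=16
Event 12 (EXEC): [IRQ0] PC=1: IRET -> resume MAIN at PC=0 (depth now 0)
Event 13 (EXEC): [MAIN] PC=0: DEC 4 -> ACC=12
Event 14 (EXEC): [MAIN] PC=1: DEC 3 -> ACC=9
Event 15 (EXEC): [MAIN] PC=2: INC 5 -> ACC=14
Event 16 (EXEC): [MAIN] PC=3: HALT

Answer: 14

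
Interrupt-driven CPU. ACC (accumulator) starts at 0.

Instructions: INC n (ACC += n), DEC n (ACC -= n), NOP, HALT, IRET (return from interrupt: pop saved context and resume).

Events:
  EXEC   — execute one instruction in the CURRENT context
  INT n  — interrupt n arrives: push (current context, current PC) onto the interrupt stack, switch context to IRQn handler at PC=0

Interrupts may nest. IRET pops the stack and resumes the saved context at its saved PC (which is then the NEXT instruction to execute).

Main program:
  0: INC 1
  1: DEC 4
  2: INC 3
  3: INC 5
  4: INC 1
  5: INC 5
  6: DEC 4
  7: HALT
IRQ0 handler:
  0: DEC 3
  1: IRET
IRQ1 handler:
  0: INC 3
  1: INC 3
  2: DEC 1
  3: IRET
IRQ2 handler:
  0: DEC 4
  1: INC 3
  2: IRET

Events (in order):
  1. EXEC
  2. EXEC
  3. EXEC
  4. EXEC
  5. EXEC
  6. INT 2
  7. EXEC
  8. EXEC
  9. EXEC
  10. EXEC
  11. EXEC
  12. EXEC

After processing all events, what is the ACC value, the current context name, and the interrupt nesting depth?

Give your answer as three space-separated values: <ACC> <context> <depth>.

Answer: 6 MAIN 0

Derivation:
Event 1 (EXEC): [MAIN] PC=0: INC 1 -> ACC=1
Event 2 (EXEC): [MAIN] PC=1: DEC 4 -> ACC=-3
Event 3 (EXEC): [MAIN] PC=2: INC 3 -> ACC=0
Event 4 (EXEC): [MAIN] PC=3: INC 5 -> ACC=5
Event 5 (EXEC): [MAIN] PC=4: INC 1 -> ACC=6
Event 6 (INT 2): INT 2 arrives: push (MAIN, PC=5), enter IRQ2 at PC=0 (depth now 1)
Event 7 (EXEC): [IRQ2] PC=0: DEC 4 -> ACC=2
Event 8 (EXEC): [IRQ2] PC=1: INC 3 -> ACC=5
Event 9 (EXEC): [IRQ2] PC=2: IRET -> resume MAIN at PC=5 (depth now 0)
Event 10 (EXEC): [MAIN] PC=5: INC 5 -> ACC=10
Event 11 (EXEC): [MAIN] PC=6: DEC 4 -> ACC=6
Event 12 (EXEC): [MAIN] PC=7: HALT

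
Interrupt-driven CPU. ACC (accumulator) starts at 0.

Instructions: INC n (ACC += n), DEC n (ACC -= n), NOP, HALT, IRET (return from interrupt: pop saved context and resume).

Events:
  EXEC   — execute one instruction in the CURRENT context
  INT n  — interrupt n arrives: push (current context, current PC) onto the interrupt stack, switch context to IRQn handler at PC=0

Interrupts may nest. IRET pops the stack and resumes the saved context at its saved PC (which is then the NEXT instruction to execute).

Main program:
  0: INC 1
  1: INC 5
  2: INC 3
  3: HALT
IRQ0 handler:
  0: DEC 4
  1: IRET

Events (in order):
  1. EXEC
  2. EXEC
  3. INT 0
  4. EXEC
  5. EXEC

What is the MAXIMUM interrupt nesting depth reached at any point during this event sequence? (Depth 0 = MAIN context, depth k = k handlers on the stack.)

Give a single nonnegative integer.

Event 1 (EXEC): [MAIN] PC=0: INC 1 -> ACC=1 [depth=0]
Event 2 (EXEC): [MAIN] PC=1: INC 5 -> ACC=6 [depth=0]
Event 3 (INT 0): INT 0 arrives: push (MAIN, PC=2), enter IRQ0 at PC=0 (depth now 1) [depth=1]
Event 4 (EXEC): [IRQ0] PC=0: DEC 4 -> ACC=2 [depth=1]
Event 5 (EXEC): [IRQ0] PC=1: IRET -> resume MAIN at PC=2 (depth now 0) [depth=0]
Max depth observed: 1

Answer: 1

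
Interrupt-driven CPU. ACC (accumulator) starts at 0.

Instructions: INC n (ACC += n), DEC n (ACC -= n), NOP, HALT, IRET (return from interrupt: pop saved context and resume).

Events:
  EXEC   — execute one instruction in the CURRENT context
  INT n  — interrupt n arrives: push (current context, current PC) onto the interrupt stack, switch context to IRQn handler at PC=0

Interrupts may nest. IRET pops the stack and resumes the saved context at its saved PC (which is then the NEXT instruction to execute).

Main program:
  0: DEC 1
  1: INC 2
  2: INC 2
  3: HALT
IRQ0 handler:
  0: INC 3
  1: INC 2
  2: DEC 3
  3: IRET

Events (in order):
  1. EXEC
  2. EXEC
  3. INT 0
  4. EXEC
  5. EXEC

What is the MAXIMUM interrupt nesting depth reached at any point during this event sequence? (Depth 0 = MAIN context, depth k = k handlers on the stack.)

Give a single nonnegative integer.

Event 1 (EXEC): [MAIN] PC=0: DEC 1 -> ACC=-1 [depth=0]
Event 2 (EXEC): [MAIN] PC=1: INC 2 -> ACC=1 [depth=0]
Event 3 (INT 0): INT 0 arrives: push (MAIN, PC=2), enter IRQ0 at PC=0 (depth now 1) [depth=1]
Event 4 (EXEC): [IRQ0] PC=0: INC 3 -> ACC=4 [depth=1]
Event 5 (EXEC): [IRQ0] PC=1: INC 2 -> ACC=6 [depth=1]
Max depth observed: 1

Answer: 1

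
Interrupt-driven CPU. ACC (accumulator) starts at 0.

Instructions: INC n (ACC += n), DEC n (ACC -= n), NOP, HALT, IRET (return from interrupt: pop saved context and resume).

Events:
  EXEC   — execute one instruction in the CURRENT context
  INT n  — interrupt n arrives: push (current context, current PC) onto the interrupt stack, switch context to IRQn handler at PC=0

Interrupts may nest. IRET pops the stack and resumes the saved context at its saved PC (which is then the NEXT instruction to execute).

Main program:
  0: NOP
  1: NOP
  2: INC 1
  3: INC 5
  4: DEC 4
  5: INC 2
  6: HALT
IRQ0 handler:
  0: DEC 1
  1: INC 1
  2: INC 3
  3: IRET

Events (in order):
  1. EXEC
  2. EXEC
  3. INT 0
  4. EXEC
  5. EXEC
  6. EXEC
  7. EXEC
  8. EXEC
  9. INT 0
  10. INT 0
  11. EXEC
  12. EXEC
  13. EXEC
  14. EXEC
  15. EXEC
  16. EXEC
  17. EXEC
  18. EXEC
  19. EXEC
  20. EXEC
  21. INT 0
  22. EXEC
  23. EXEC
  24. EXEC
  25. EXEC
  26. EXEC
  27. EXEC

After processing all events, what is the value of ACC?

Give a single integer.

Answer: 16

Derivation:
Event 1 (EXEC): [MAIN] PC=0: NOP
Event 2 (EXEC): [MAIN] PC=1: NOP
Event 3 (INT 0): INT 0 arrives: push (MAIN, PC=2), enter IRQ0 at PC=0 (depth now 1)
Event 4 (EXEC): [IRQ0] PC=0: DEC 1 -> ACC=-1
Event 5 (EXEC): [IRQ0] PC=1: INC 1 -> ACC=0
Event 6 (EXEC): [IRQ0] PC=2: INC 3 -> ACC=3
Event 7 (EXEC): [IRQ0] PC=3: IRET -> resume MAIN at PC=2 (depth now 0)
Event 8 (EXEC): [MAIN] PC=2: INC 1 -> ACC=4
Event 9 (INT 0): INT 0 arrives: push (MAIN, PC=3), enter IRQ0 at PC=0 (depth now 1)
Event 10 (INT 0): INT 0 arrives: push (IRQ0, PC=0), enter IRQ0 at PC=0 (depth now 2)
Event 11 (EXEC): [IRQ0] PC=0: DEC 1 -> ACC=3
Event 12 (EXEC): [IRQ0] PC=1: INC 1 -> ACC=4
Event 13 (EXEC): [IRQ0] PC=2: INC 3 -> ACC=7
Event 14 (EXEC): [IRQ0] PC=3: IRET -> resume IRQ0 at PC=0 (depth now 1)
Event 15 (EXEC): [IRQ0] PC=0: DEC 1 -> ACC=6
Event 16 (EXEC): [IRQ0] PC=1: INC 1 -> ACC=7
Event 17 (EXEC): [IRQ0] PC=2: INC 3 -> ACC=10
Event 18 (EXEC): [IRQ0] PC=3: IRET -> resume MAIN at PC=3 (depth now 0)
Event 19 (EXEC): [MAIN] PC=3: INC 5 -> ACC=15
Event 20 (EXEC): [MAIN] PC=4: DEC 4 -> ACC=11
Event 21 (INT 0): INT 0 arrives: push (MAIN, PC=5), enter IRQ0 at PC=0 (depth now 1)
Event 22 (EXEC): [IRQ0] PC=0: DEC 1 -> ACC=10
Event 23 (EXEC): [IRQ0] PC=1: INC 1 -> ACC=11
Event 24 (EXEC): [IRQ0] PC=2: INC 3 -> ACC=14
Event 25 (EXEC): [IRQ0] PC=3: IRET -> resume MAIN at PC=5 (depth now 0)
Event 26 (EXEC): [MAIN] PC=5: INC 2 -> ACC=16
Event 27 (EXEC): [MAIN] PC=6: HALT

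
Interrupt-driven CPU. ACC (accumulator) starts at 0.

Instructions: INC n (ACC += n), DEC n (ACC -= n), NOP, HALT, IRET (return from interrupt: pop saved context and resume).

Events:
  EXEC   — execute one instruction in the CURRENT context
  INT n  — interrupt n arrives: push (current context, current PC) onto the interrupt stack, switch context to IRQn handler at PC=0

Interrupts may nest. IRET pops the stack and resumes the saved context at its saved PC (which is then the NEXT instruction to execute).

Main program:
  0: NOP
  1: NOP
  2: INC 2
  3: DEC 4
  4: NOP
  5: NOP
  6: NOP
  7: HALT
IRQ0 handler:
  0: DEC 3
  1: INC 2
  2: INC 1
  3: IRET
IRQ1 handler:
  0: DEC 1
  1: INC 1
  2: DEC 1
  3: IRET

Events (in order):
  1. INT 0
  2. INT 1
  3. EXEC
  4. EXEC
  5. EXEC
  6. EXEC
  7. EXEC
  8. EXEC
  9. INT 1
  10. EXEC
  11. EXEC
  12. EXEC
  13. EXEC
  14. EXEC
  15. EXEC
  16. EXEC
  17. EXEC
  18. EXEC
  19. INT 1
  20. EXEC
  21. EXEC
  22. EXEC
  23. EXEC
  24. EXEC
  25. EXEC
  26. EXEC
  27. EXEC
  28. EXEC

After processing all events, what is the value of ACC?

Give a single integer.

Answer: -5

Derivation:
Event 1 (INT 0): INT 0 arrives: push (MAIN, PC=0), enter IRQ0 at PC=0 (depth now 1)
Event 2 (INT 1): INT 1 arrives: push (IRQ0, PC=0), enter IRQ1 at PC=0 (depth now 2)
Event 3 (EXEC): [IRQ1] PC=0: DEC 1 -> ACC=-1
Event 4 (EXEC): [IRQ1] PC=1: INC 1 -> ACC=0
Event 5 (EXEC): [IRQ1] PC=2: DEC 1 -> ACC=-1
Event 6 (EXEC): [IRQ1] PC=3: IRET -> resume IRQ0 at PC=0 (depth now 1)
Event 7 (EXEC): [IRQ0] PC=0: DEC 3 -> ACC=-4
Event 8 (EXEC): [IRQ0] PC=1: INC 2 -> ACC=-2
Event 9 (INT 1): INT 1 arrives: push (IRQ0, PC=2), enter IRQ1 at PC=0 (depth now 2)
Event 10 (EXEC): [IRQ1] PC=0: DEC 1 -> ACC=-3
Event 11 (EXEC): [IRQ1] PC=1: INC 1 -> ACC=-2
Event 12 (EXEC): [IRQ1] PC=2: DEC 1 -> ACC=-3
Event 13 (EXEC): [IRQ1] PC=3: IRET -> resume IRQ0 at PC=2 (depth now 1)
Event 14 (EXEC): [IRQ0] PC=2: INC 1 -> ACC=-2
Event 15 (EXEC): [IRQ0] PC=3: IRET -> resume MAIN at PC=0 (depth now 0)
Event 16 (EXEC): [MAIN] PC=0: NOP
Event 17 (EXEC): [MAIN] PC=1: NOP
Event 18 (EXEC): [MAIN] PC=2: INC 2 -> ACC=0
Event 19 (INT 1): INT 1 arrives: push (MAIN, PC=3), enter IRQ1 at PC=0 (depth now 1)
Event 20 (EXEC): [IRQ1] PC=0: DEC 1 -> ACC=-1
Event 21 (EXEC): [IRQ1] PC=1: INC 1 -> ACC=0
Event 22 (EXEC): [IRQ1] PC=2: DEC 1 -> ACC=-1
Event 23 (EXEC): [IRQ1] PC=3: IRET -> resume MAIN at PC=3 (depth now 0)
Event 24 (EXEC): [MAIN] PC=3: DEC 4 -> ACC=-5
Event 25 (EXEC): [MAIN] PC=4: NOP
Event 26 (EXEC): [MAIN] PC=5: NOP
Event 27 (EXEC): [MAIN] PC=6: NOP
Event 28 (EXEC): [MAIN] PC=7: HALT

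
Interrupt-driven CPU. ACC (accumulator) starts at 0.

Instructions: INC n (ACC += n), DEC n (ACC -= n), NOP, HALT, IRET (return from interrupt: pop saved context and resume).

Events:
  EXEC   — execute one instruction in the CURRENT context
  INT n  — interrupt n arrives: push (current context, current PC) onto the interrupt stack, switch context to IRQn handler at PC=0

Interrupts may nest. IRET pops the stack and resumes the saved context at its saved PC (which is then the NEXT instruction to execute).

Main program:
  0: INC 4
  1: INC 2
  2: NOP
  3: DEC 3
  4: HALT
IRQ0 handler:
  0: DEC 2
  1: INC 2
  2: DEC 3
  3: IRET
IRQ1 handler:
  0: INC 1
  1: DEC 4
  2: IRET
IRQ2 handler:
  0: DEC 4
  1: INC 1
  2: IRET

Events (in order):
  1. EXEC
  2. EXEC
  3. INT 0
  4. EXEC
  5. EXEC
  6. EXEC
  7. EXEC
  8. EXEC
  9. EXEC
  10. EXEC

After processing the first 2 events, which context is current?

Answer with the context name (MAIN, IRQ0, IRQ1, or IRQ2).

Event 1 (EXEC): [MAIN] PC=0: INC 4 -> ACC=4
Event 2 (EXEC): [MAIN] PC=1: INC 2 -> ACC=6

Answer: MAIN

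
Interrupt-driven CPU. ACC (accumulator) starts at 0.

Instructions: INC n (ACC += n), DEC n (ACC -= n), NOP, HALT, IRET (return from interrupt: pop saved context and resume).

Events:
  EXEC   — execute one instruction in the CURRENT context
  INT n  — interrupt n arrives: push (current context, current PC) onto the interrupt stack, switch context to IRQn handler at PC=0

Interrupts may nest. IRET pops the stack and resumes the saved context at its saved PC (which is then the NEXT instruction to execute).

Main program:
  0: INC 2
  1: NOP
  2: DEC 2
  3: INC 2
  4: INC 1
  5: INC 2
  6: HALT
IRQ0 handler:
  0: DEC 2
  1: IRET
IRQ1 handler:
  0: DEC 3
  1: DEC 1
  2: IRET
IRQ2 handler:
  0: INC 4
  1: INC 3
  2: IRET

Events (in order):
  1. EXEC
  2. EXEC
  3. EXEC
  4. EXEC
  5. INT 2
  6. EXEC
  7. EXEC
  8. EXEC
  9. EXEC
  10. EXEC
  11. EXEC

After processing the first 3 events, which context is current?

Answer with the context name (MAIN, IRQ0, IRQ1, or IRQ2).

Event 1 (EXEC): [MAIN] PC=0: INC 2 -> ACC=2
Event 2 (EXEC): [MAIN] PC=1: NOP
Event 3 (EXEC): [MAIN] PC=2: DEC 2 -> ACC=0

Answer: MAIN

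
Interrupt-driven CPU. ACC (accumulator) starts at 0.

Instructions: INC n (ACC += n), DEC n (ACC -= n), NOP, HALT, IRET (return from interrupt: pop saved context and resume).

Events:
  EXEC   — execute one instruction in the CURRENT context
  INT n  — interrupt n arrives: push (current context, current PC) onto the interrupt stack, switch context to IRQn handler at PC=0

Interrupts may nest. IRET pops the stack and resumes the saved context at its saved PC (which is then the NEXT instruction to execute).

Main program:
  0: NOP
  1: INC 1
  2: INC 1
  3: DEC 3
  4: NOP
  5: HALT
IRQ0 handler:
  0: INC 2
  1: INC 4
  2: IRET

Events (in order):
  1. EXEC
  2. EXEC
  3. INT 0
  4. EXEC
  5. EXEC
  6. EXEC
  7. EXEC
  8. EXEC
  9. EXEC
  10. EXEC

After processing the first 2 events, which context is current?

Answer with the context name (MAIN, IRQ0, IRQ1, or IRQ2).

Event 1 (EXEC): [MAIN] PC=0: NOP
Event 2 (EXEC): [MAIN] PC=1: INC 1 -> ACC=1

Answer: MAIN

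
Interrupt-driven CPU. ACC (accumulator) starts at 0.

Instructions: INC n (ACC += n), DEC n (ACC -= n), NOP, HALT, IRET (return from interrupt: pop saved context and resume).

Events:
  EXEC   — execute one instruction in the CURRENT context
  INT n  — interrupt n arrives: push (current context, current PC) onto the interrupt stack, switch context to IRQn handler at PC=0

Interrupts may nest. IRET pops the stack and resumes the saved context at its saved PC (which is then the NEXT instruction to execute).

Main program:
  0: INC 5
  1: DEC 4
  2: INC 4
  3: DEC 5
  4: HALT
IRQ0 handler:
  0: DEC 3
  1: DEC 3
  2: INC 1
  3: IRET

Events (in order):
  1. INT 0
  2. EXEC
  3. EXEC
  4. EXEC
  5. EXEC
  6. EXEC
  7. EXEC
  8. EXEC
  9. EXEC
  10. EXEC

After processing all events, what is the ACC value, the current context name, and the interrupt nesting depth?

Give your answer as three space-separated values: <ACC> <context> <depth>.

Event 1 (INT 0): INT 0 arrives: push (MAIN, PC=0), enter IRQ0 at PC=0 (depth now 1)
Event 2 (EXEC): [IRQ0] PC=0: DEC 3 -> ACC=-3
Event 3 (EXEC): [IRQ0] PC=1: DEC 3 -> ACC=-6
Event 4 (EXEC): [IRQ0] PC=2: INC 1 -> ACC=-5
Event 5 (EXEC): [IRQ0] PC=3: IRET -> resume MAIN at PC=0 (depth now 0)
Event 6 (EXEC): [MAIN] PC=0: INC 5 -> ACC=0
Event 7 (EXEC): [MAIN] PC=1: DEC 4 -> ACC=-4
Event 8 (EXEC): [MAIN] PC=2: INC 4 -> ACC=0
Event 9 (EXEC): [MAIN] PC=3: DEC 5 -> ACC=-5
Event 10 (EXEC): [MAIN] PC=4: HALT

Answer: -5 MAIN 0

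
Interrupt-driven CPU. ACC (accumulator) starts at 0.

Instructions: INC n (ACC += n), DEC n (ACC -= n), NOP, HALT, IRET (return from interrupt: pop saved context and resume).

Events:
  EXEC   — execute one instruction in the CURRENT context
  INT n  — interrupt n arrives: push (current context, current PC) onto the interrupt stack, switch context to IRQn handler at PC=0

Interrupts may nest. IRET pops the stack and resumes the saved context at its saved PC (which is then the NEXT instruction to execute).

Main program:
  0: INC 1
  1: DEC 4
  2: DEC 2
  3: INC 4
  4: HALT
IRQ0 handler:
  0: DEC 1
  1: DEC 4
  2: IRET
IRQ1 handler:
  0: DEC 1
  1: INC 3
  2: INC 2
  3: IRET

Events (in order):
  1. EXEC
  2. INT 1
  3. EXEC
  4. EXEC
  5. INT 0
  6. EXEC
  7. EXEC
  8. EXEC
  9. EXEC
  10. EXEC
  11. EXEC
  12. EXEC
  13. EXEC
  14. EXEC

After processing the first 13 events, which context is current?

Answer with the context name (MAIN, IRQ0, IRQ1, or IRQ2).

Event 1 (EXEC): [MAIN] PC=0: INC 1 -> ACC=1
Event 2 (INT 1): INT 1 arrives: push (MAIN, PC=1), enter IRQ1 at PC=0 (depth now 1)
Event 3 (EXEC): [IRQ1] PC=0: DEC 1 -> ACC=0
Event 4 (EXEC): [IRQ1] PC=1: INC 3 -> ACC=3
Event 5 (INT 0): INT 0 arrives: push (IRQ1, PC=2), enter IRQ0 at PC=0 (depth now 2)
Event 6 (EXEC): [IRQ0] PC=0: DEC 1 -> ACC=2
Event 7 (EXEC): [IRQ0] PC=1: DEC 4 -> ACC=-2
Event 8 (EXEC): [IRQ0] PC=2: IRET -> resume IRQ1 at PC=2 (depth now 1)
Event 9 (EXEC): [IRQ1] PC=2: INC 2 -> ACC=0
Event 10 (EXEC): [IRQ1] PC=3: IRET -> resume MAIN at PC=1 (depth now 0)
Event 11 (EXEC): [MAIN] PC=1: DEC 4 -> ACC=-4
Event 12 (EXEC): [MAIN] PC=2: DEC 2 -> ACC=-6
Event 13 (EXEC): [MAIN] PC=3: INC 4 -> ACC=-2

Answer: MAIN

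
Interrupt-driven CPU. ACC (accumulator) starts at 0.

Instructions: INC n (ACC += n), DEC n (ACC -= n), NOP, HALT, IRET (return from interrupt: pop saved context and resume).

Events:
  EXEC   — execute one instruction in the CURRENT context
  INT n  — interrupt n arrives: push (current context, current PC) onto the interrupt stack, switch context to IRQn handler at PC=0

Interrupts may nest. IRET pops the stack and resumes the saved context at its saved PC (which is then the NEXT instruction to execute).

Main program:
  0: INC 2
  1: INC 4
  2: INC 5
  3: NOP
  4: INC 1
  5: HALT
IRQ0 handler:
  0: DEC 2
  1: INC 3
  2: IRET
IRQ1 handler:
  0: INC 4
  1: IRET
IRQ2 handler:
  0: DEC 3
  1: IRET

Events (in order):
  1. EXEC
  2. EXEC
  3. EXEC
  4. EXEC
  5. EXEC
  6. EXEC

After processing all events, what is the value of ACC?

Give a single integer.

Answer: 12

Derivation:
Event 1 (EXEC): [MAIN] PC=0: INC 2 -> ACC=2
Event 2 (EXEC): [MAIN] PC=1: INC 4 -> ACC=6
Event 3 (EXEC): [MAIN] PC=2: INC 5 -> ACC=11
Event 4 (EXEC): [MAIN] PC=3: NOP
Event 5 (EXEC): [MAIN] PC=4: INC 1 -> ACC=12
Event 6 (EXEC): [MAIN] PC=5: HALT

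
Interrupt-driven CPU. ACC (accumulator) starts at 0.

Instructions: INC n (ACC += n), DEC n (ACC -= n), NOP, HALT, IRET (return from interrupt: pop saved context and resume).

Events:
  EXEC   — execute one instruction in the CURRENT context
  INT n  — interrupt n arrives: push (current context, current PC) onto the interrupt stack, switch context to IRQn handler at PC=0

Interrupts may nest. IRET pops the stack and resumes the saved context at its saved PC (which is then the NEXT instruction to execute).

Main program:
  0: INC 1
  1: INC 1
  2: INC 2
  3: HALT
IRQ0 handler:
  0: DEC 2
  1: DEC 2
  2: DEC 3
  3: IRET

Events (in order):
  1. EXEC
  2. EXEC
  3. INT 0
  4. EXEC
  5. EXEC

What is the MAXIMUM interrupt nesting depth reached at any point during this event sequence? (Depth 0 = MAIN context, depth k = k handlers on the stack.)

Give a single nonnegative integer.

Answer: 1

Derivation:
Event 1 (EXEC): [MAIN] PC=0: INC 1 -> ACC=1 [depth=0]
Event 2 (EXEC): [MAIN] PC=1: INC 1 -> ACC=2 [depth=0]
Event 3 (INT 0): INT 0 arrives: push (MAIN, PC=2), enter IRQ0 at PC=0 (depth now 1) [depth=1]
Event 4 (EXEC): [IRQ0] PC=0: DEC 2 -> ACC=0 [depth=1]
Event 5 (EXEC): [IRQ0] PC=1: DEC 2 -> ACC=-2 [depth=1]
Max depth observed: 1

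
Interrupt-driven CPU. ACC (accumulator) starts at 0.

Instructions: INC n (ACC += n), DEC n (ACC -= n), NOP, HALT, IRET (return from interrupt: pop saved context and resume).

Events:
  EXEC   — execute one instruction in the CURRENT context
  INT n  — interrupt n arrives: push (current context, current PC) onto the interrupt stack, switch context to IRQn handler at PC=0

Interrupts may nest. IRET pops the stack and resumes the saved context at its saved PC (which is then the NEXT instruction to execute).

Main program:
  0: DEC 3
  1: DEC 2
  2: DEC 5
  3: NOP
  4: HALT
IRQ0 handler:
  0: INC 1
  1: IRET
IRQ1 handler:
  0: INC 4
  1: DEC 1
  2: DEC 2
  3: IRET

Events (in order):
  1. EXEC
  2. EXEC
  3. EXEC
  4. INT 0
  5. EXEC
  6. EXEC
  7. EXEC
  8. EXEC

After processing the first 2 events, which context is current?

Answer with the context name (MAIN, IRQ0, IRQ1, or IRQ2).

Answer: MAIN

Derivation:
Event 1 (EXEC): [MAIN] PC=0: DEC 3 -> ACC=-3
Event 2 (EXEC): [MAIN] PC=1: DEC 2 -> ACC=-5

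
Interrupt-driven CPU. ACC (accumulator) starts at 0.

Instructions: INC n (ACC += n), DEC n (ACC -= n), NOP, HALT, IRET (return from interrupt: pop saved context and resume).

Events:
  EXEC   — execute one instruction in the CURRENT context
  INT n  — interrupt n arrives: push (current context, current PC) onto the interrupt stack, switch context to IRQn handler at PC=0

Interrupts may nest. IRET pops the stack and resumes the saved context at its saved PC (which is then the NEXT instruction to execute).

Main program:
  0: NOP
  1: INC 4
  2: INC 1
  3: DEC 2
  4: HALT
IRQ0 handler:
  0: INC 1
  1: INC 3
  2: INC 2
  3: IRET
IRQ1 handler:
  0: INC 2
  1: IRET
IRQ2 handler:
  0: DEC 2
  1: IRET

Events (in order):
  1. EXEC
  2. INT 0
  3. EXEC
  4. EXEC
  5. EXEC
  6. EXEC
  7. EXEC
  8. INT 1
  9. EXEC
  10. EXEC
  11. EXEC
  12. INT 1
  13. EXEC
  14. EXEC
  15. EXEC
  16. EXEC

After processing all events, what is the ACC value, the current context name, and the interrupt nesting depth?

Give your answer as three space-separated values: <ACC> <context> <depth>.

Answer: 13 MAIN 0

Derivation:
Event 1 (EXEC): [MAIN] PC=0: NOP
Event 2 (INT 0): INT 0 arrives: push (MAIN, PC=1), enter IRQ0 at PC=0 (depth now 1)
Event 3 (EXEC): [IRQ0] PC=0: INC 1 -> ACC=1
Event 4 (EXEC): [IRQ0] PC=1: INC 3 -> ACC=4
Event 5 (EXEC): [IRQ0] PC=2: INC 2 -> ACC=6
Event 6 (EXEC): [IRQ0] PC=3: IRET -> resume MAIN at PC=1 (depth now 0)
Event 7 (EXEC): [MAIN] PC=1: INC 4 -> ACC=10
Event 8 (INT 1): INT 1 arrives: push (MAIN, PC=2), enter IRQ1 at PC=0 (depth now 1)
Event 9 (EXEC): [IRQ1] PC=0: INC 2 -> ACC=12
Event 10 (EXEC): [IRQ1] PC=1: IRET -> resume MAIN at PC=2 (depth now 0)
Event 11 (EXEC): [MAIN] PC=2: INC 1 -> ACC=13
Event 12 (INT 1): INT 1 arrives: push (MAIN, PC=3), enter IRQ1 at PC=0 (depth now 1)
Event 13 (EXEC): [IRQ1] PC=0: INC 2 -> ACC=15
Event 14 (EXEC): [IRQ1] PC=1: IRET -> resume MAIN at PC=3 (depth now 0)
Event 15 (EXEC): [MAIN] PC=3: DEC 2 -> ACC=13
Event 16 (EXEC): [MAIN] PC=4: HALT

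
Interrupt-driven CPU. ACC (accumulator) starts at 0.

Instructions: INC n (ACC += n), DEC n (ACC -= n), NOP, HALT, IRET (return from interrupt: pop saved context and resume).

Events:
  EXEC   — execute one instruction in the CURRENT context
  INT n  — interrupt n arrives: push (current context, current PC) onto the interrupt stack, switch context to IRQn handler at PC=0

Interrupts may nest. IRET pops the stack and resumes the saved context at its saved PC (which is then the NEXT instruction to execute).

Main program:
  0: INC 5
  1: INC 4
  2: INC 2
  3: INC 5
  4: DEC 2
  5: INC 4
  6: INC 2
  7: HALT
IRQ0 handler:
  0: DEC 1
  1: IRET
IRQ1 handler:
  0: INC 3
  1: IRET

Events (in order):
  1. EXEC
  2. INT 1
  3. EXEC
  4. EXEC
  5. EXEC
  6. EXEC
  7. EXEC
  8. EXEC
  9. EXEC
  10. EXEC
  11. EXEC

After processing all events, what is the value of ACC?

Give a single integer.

Event 1 (EXEC): [MAIN] PC=0: INC 5 -> ACC=5
Event 2 (INT 1): INT 1 arrives: push (MAIN, PC=1), enter IRQ1 at PC=0 (depth now 1)
Event 3 (EXEC): [IRQ1] PC=0: INC 3 -> ACC=8
Event 4 (EXEC): [IRQ1] PC=1: IRET -> resume MAIN at PC=1 (depth now 0)
Event 5 (EXEC): [MAIN] PC=1: INC 4 -> ACC=12
Event 6 (EXEC): [MAIN] PC=2: INC 2 -> ACC=14
Event 7 (EXEC): [MAIN] PC=3: INC 5 -> ACC=19
Event 8 (EXEC): [MAIN] PC=4: DEC 2 -> ACC=17
Event 9 (EXEC): [MAIN] PC=5: INC 4 -> ACC=21
Event 10 (EXEC): [MAIN] PC=6: INC 2 -> ACC=23
Event 11 (EXEC): [MAIN] PC=7: HALT

Answer: 23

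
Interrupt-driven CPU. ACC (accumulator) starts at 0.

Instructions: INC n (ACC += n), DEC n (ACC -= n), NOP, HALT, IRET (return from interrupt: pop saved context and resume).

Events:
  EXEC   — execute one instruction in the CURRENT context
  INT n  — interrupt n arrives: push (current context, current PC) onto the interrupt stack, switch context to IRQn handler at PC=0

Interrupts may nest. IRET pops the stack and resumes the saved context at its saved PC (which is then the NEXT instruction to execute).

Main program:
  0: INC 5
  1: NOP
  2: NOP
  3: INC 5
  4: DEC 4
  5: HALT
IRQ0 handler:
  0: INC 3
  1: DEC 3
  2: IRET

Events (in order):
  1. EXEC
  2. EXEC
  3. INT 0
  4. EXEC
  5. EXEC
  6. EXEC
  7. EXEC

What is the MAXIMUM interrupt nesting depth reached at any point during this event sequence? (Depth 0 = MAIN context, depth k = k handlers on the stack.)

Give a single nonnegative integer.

Event 1 (EXEC): [MAIN] PC=0: INC 5 -> ACC=5 [depth=0]
Event 2 (EXEC): [MAIN] PC=1: NOP [depth=0]
Event 3 (INT 0): INT 0 arrives: push (MAIN, PC=2), enter IRQ0 at PC=0 (depth now 1) [depth=1]
Event 4 (EXEC): [IRQ0] PC=0: INC 3 -> ACC=8 [depth=1]
Event 5 (EXEC): [IRQ0] PC=1: DEC 3 -> ACC=5 [depth=1]
Event 6 (EXEC): [IRQ0] PC=2: IRET -> resume MAIN at PC=2 (depth now 0) [depth=0]
Event 7 (EXEC): [MAIN] PC=2: NOP [depth=0]
Max depth observed: 1

Answer: 1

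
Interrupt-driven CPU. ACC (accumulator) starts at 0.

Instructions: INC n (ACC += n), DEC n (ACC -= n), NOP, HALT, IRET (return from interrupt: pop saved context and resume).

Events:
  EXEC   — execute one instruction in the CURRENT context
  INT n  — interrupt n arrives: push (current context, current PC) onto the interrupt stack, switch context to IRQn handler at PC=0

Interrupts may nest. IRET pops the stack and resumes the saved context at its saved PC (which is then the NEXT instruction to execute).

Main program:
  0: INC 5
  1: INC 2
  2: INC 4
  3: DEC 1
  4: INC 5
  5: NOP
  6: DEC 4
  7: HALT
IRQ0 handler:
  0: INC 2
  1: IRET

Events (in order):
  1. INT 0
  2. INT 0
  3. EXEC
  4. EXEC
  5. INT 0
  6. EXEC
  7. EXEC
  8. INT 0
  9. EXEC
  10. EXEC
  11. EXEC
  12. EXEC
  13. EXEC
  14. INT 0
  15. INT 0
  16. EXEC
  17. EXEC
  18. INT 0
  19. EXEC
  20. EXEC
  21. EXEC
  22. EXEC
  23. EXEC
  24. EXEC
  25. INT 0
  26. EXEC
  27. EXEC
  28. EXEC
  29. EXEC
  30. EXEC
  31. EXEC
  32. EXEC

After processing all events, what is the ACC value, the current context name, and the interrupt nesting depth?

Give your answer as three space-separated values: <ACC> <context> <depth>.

Event 1 (INT 0): INT 0 arrives: push (MAIN, PC=0), enter IRQ0 at PC=0 (depth now 1)
Event 2 (INT 0): INT 0 arrives: push (IRQ0, PC=0), enter IRQ0 at PC=0 (depth now 2)
Event 3 (EXEC): [IRQ0] PC=0: INC 2 -> ACC=2
Event 4 (EXEC): [IRQ0] PC=1: IRET -> resume IRQ0 at PC=0 (depth now 1)
Event 5 (INT 0): INT 0 arrives: push (IRQ0, PC=0), enter IRQ0 at PC=0 (depth now 2)
Event 6 (EXEC): [IRQ0] PC=0: INC 2 -> ACC=4
Event 7 (EXEC): [IRQ0] PC=1: IRET -> resume IRQ0 at PC=0 (depth now 1)
Event 8 (INT 0): INT 0 arrives: push (IRQ0, PC=0), enter IRQ0 at PC=0 (depth now 2)
Event 9 (EXEC): [IRQ0] PC=0: INC 2 -> ACC=6
Event 10 (EXEC): [IRQ0] PC=1: IRET -> resume IRQ0 at PC=0 (depth now 1)
Event 11 (EXEC): [IRQ0] PC=0: INC 2 -> ACC=8
Event 12 (EXEC): [IRQ0] PC=1: IRET -> resume MAIN at PC=0 (depth now 0)
Event 13 (EXEC): [MAIN] PC=0: INC 5 -> ACC=13
Event 14 (INT 0): INT 0 arrives: push (MAIN, PC=1), enter IRQ0 at PC=0 (depth now 1)
Event 15 (INT 0): INT 0 arrives: push (IRQ0, PC=0), enter IRQ0 at PC=0 (depth now 2)
Event 16 (EXEC): [IRQ0] PC=0: INC 2 -> ACC=15
Event 17 (EXEC): [IRQ0] PC=1: IRET -> resume IRQ0 at PC=0 (depth now 1)
Event 18 (INT 0): INT 0 arrives: push (IRQ0, PC=0), enter IRQ0 at PC=0 (depth now 2)
Event 19 (EXEC): [IRQ0] PC=0: INC 2 -> ACC=17
Event 20 (EXEC): [IRQ0] PC=1: IRET -> resume IRQ0 at PC=0 (depth now 1)
Event 21 (EXEC): [IRQ0] PC=0: INC 2 -> ACC=19
Event 22 (EXEC): [IRQ0] PC=1: IRET -> resume MAIN at PC=1 (depth now 0)
Event 23 (EXEC): [MAIN] PC=1: INC 2 -> ACC=21
Event 24 (EXEC): [MAIN] PC=2: INC 4 -> ACC=25
Event 25 (INT 0): INT 0 arrives: push (MAIN, PC=3), enter IRQ0 at PC=0 (depth now 1)
Event 26 (EXEC): [IRQ0] PC=0: INC 2 -> ACC=27
Event 27 (EXEC): [IRQ0] PC=1: IRET -> resume MAIN at PC=3 (depth now 0)
Event 28 (EXEC): [MAIN] PC=3: DEC 1 -> ACC=26
Event 29 (EXEC): [MAIN] PC=4: INC 5 -> ACC=31
Event 30 (EXEC): [MAIN] PC=5: NOP
Event 31 (EXEC): [MAIN] PC=6: DEC 4 -> ACC=27
Event 32 (EXEC): [MAIN] PC=7: HALT

Answer: 27 MAIN 0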